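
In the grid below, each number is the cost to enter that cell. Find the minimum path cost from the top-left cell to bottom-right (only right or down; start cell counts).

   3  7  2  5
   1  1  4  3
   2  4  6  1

13

Path r0c0 → r1c0 → r1c1 → r1c2 → r1c3 → r2c3: 3 + 1 + 1 + 4 + 3 + 1 = 13.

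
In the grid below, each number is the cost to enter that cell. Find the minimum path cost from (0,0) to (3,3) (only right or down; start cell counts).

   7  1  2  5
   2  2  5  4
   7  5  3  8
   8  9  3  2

23

Path (0,0) → (0,1) → (0,2) → (1,2) → (2,2) → (3,2) → (3,3): 7 + 1 + 2 + 5 + 3 + 3 + 2 = 23.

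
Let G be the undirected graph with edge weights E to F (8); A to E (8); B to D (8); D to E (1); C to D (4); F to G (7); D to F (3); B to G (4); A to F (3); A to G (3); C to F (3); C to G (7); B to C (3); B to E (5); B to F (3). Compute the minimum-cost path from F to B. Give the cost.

3

Some routes from F to B:
F→C→B: 3 + 3 = 6
F→D→C→B: 3 + 4 + 3 = 10
F→A→G→B: 3 + 3 + 4 = 10
F→D→E→B: 3 + 1 + 5 = 9
F→B: 3
Best route has total 3.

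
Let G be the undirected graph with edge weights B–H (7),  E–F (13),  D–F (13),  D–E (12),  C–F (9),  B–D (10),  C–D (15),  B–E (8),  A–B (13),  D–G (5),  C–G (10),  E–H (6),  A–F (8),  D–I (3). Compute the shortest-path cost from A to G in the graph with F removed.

Checking several routes:
A→B→H→E→D→G: 13 + 7 + 6 + 12 + 5 = 43
A→B→E→D→G: 13 + 8 + 12 + 5 = 38
A→B→D→C→G: 13 + 10 + 15 + 10 = 48
A→B→D→G: 13 + 10 + 5 = 28
Best route has total 28.

28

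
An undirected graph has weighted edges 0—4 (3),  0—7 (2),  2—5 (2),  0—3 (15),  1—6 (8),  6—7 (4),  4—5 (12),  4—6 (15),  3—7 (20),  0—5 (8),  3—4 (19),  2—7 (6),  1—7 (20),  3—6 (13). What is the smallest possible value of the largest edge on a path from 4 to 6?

Comparing a few candidate routes:
4 -> 0 -> 5 -> 2 -> 7 -> 6: max(3, 8, 2, 6, 4) = 8
4 -> 5 -> 2 -> 7 -> 6: max(12, 2, 6, 4) = 12
4 -> 0 -> 7 -> 6: max(3, 2, 4) = 4
4 -> 5 -> 0 -> 7 -> 6: max(12, 8, 2, 4) = 12
The minimum achievable maximum is 4.

4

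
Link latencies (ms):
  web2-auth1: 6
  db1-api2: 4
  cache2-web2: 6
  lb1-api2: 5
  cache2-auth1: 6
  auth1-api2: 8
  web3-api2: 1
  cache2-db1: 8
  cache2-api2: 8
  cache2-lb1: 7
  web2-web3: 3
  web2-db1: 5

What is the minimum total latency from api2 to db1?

A few of the api2→db1 routes:
api2 -> web3 -> web2 -> db1: 1 + 3 + 5 = 9
api2 -> db1: 4
api2 -> cache2 -> db1: 8 + 8 = 16
The minimum is 4 ms.

4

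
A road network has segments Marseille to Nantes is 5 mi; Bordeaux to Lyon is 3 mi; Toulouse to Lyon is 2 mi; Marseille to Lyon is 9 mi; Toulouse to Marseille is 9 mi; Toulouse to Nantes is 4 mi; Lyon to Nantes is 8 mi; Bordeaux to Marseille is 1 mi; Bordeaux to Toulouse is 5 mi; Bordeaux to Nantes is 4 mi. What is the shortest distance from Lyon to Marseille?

4

Some routes from Lyon to Marseille:
Lyon → Bordeaux → Marseille: 3 + 1 = 4
Lyon → Toulouse → Bordeaux → Marseille: 2 + 5 + 1 = 8
Lyon → Marseille: 9
Lyon → Toulouse → Nantes → Marseille: 2 + 4 + 5 = 11
Lyon → Toulouse → Marseille: 2 + 9 = 11
Lyon → Toulouse → Nantes → Bordeaux → Marseille: 2 + 4 + 4 + 1 = 11
Shortest: 4 mi.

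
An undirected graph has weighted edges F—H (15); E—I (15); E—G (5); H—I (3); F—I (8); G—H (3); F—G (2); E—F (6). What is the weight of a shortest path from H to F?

Checking several routes:
H → I → F: 3 + 8 = 11
H → G → F: 3 + 2 = 5
H → G → E → F: 3 + 5 + 6 = 14
Shortest: 5.

5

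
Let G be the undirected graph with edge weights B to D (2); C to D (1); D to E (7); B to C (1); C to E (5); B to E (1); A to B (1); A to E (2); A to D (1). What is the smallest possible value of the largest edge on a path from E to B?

1

Some routes from E to B:
E - B: max(1) = 1
E - A - D - C - B: max(2, 1, 1, 1) = 2
E - A - D - B: max(2, 1, 2) = 2
E - A - B: max(2, 1) = 2
The minimum achievable maximum is 1.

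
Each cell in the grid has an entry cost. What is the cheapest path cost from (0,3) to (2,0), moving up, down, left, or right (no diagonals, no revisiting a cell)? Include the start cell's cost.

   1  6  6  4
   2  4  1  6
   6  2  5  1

Best path: (0,3) -> (0,2) -> (1,2) -> (1,1) -> (1,0) -> (2,0)
Cost: 4 + 6 + 1 + 4 + 2 + 6 = 23

23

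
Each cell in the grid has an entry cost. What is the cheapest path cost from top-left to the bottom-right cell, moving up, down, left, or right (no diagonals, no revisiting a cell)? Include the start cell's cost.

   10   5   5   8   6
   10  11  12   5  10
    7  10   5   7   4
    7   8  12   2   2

44

Path [0,0] → [0,1] → [0,2] → [0,3] → [1,3] → [2,3] → [3,3] → [3,4]: 10 + 5 + 5 + 8 + 5 + 7 + 2 + 2 = 44.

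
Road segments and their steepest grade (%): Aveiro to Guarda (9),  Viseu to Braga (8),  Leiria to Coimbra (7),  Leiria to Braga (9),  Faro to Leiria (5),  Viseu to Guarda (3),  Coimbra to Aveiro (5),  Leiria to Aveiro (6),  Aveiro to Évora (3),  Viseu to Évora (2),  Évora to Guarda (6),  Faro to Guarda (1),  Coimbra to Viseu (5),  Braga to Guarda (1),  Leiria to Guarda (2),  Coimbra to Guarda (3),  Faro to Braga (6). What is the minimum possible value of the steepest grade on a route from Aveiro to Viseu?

Some routes from Aveiro to Viseu:
Aveiro → Évora → Viseu: max(3, 2) = 3
Aveiro → Coimbra → Guarda → Viseu: max(5, 3, 3) = 5
Aveiro → Coimbra → Viseu: max(5, 5) = 5
The minimum achievable maximum is 3%.

3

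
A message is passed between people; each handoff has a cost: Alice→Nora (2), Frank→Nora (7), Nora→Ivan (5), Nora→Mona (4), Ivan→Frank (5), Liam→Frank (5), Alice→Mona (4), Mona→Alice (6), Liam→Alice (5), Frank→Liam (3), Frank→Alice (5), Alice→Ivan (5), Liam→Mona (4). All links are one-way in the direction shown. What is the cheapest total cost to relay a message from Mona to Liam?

Routes from Mona to Liam:
Mona -> Alice -> Nora -> Ivan -> Frank -> Liam: 6 + 2 + 5 + 5 + 3 = 21
Mona -> Alice -> Ivan -> Frank -> Liam: 6 + 5 + 5 + 3 = 19
The minimum is 19.

19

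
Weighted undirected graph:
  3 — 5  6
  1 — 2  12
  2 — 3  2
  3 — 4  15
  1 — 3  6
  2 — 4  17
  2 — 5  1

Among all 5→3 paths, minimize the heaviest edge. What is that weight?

2

Checking several routes:
5→2→3: max(1, 2) = 2
5→2→1→3: max(1, 12, 6) = 12
5→3: max(6) = 6
Smallest bottleneck: 2.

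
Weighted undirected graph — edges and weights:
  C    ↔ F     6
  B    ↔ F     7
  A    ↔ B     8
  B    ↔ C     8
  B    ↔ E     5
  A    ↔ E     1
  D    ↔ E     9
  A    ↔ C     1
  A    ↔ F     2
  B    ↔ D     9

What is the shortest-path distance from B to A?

Some routes from B to A:
B → E → A: 5 + 1 = 6
B → F → C → A: 7 + 6 + 1 = 14
B → C → A: 8 + 1 = 9
B → F → A: 7 + 2 = 9
B → A: 8
Best route has total 6.

6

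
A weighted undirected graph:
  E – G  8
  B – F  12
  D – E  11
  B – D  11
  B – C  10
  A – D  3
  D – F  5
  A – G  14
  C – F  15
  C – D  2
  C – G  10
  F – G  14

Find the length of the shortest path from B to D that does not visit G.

Paths from B to D avoiding G:
B - F - D: 12 + 5 = 17
B - D: 11
B - C - F - D: 10 + 15 + 5 = 30
B - F - C - D: 12 + 15 + 2 = 29
B - C - D: 10 + 2 = 12
The minimum is 11.

11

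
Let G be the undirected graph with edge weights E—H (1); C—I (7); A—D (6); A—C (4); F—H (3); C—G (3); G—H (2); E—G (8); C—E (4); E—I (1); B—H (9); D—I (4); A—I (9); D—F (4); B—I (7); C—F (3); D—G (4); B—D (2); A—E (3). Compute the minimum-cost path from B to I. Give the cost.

6

Checking several routes:
B - H - E - I: 9 + 1 + 1 = 11
B - I: 7
B - D - F - H - E - I: 2 + 4 + 3 + 1 + 1 = 11
B - D - G - H - E - I: 2 + 4 + 2 + 1 + 1 = 10
B - D - I: 2 + 4 = 6
Best route has total 6.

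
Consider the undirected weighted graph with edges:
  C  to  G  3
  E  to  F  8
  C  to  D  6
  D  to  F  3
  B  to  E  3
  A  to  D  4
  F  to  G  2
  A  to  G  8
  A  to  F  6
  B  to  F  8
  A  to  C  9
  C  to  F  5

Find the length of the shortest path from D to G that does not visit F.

9

Routes from D to G avoiding F:
D → A → C → G: 4 + 9 + 3 = 16
D → C → G: 6 + 3 = 9
D → A → G: 4 + 8 = 12
D → C → A → G: 6 + 9 + 8 = 23
Best route has total 9.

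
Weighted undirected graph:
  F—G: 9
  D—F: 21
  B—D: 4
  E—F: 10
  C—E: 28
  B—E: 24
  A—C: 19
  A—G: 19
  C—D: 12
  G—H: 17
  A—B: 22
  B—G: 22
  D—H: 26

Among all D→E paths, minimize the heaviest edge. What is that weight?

Checking several routes:
D-C-A-B-G-F-E: max(12, 19, 22, 22, 9, 10) = 22
D-F-E: max(21, 10) = 21
D-B-G-F-E: max(4, 22, 9, 10) = 22
D-C-A-G-F-E: max(12, 19, 19, 9, 10) = 19
The minimum achievable maximum is 19.

19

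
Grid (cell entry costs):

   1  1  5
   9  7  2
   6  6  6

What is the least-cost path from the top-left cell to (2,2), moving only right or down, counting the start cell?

Best path: (0,0) (0,1) (0,2) (1,2) (2,2)
Cost: 1 + 1 + 5 + 2 + 6 = 15

15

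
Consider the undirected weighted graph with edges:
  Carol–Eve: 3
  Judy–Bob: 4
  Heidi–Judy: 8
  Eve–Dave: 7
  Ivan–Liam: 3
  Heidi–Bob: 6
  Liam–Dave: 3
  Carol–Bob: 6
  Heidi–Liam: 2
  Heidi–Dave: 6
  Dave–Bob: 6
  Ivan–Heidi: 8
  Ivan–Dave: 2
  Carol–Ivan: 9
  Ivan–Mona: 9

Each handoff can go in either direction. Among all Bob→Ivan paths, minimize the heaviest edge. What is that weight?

Comparing a few candidate routes:
Bob -> Heidi -> Liam -> Ivan: max(6, 2, 3) = 6
Bob -> Heidi -> Dave -> Liam -> Ivan: max(6, 6, 3, 3) = 6
Bob -> Heidi -> Dave -> Ivan: max(6, 6, 2) = 6
Smallest bottleneck: 6.

6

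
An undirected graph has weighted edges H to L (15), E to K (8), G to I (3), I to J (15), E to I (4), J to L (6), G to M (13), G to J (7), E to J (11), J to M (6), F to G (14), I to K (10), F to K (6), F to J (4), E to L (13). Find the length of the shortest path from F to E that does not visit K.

15

A few of the F→E routes:
F -> G -> I -> E: 14 + 3 + 4 = 21
F -> J -> E: 4 + 11 = 15
F -> J -> I -> E: 4 + 15 + 4 = 23
F -> J -> G -> I -> E: 4 + 7 + 3 + 4 = 18
Best route has total 15.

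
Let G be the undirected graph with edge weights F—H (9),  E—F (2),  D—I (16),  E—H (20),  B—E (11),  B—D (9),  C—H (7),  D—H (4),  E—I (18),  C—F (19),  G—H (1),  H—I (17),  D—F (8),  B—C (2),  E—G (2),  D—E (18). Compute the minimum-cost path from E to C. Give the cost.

A few of the E→C routes:
E → G → H → C: 2 + 1 + 7 = 10
E → B → C: 11 + 2 = 13
E → G → H → D → B → C: 2 + 1 + 4 + 9 + 2 = 18
Shortest: 10.

10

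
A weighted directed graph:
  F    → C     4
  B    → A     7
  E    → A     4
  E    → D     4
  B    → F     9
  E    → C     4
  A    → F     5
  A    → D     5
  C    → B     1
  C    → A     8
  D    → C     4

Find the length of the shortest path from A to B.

10

Paths from A to B:
A→D→C→B: 5 + 4 + 1 = 10
A→F→C→B: 5 + 4 + 1 = 10
Shortest: 10.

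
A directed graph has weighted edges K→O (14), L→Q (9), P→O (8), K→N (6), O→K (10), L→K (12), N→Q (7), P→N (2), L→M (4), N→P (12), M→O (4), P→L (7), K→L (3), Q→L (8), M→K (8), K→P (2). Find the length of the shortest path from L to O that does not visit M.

22

Candidate routes:
L-K-P-O: 12 + 2 + 8 = 22
L-K-O: 12 + 14 = 26
L-K-N-P-O: 12 + 6 + 12 + 8 = 38
Shortest: 22.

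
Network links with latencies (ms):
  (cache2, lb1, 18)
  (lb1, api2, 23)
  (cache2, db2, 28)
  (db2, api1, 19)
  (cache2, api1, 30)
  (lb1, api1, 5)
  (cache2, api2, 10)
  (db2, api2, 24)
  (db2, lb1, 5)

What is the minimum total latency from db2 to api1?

10

Comparing a few candidate routes:
db2 → lb1 → cache2 → api1: 5 + 18 + 30 = 53
db2 → lb1 → api1: 5 + 5 = 10
db2 → api2 → lb1 → api1: 24 + 23 + 5 = 52
db2 → cache2 → lb1 → api1: 28 + 18 + 5 = 51
db2 → api1: 19
Best route has total 10 ms.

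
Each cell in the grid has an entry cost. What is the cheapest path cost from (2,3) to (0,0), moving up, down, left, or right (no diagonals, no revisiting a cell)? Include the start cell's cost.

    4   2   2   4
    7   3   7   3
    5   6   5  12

Path [2,3]→[1,3]→[0,3]→[0,2]→[0,1]→[0,0]: 12 + 3 + 4 + 2 + 2 + 4 = 27.

27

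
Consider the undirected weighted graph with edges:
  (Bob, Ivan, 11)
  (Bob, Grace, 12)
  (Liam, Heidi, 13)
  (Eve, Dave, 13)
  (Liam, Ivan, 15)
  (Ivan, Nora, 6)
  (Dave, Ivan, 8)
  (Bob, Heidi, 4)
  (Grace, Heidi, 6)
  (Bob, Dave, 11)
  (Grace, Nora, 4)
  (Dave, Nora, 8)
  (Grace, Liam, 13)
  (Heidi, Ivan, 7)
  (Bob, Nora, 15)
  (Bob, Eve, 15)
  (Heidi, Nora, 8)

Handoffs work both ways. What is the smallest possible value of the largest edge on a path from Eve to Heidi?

13

A few of the Eve→Heidi routes:
Eve - Dave - Bob - Grace - Nora - Ivan - Heidi: max(13, 11, 12, 4, 6, 7) = 13
Eve - Dave - Bob - Grace - Nora - Heidi: max(13, 11, 12, 4, 8) = 13
Eve - Dave - Bob - Grace - Liam - Heidi: max(13, 11, 12, 13, 13) = 13
Smallest bottleneck: 13.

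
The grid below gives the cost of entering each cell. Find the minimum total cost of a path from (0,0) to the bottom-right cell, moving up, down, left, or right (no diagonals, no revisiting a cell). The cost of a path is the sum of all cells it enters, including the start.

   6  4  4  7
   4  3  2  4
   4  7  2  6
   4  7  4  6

Path r0c0 r0c1 r1c1 r1c2 r2c2 r3c2 r3c3: 6 + 4 + 3 + 2 + 2 + 4 + 6 = 27.

27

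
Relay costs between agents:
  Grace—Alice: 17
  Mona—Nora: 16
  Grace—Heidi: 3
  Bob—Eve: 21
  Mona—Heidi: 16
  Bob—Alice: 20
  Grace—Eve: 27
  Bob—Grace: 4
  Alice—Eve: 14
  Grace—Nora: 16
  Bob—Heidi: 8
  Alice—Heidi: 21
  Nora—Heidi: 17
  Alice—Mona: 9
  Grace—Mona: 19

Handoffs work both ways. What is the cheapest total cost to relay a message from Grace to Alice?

17

A few of the Grace→Alice routes:
Grace → Heidi → Alice: 3 + 21 = 24
Grace → Bob → Alice: 4 + 20 = 24
Grace → Alice: 17
Best route has total 17.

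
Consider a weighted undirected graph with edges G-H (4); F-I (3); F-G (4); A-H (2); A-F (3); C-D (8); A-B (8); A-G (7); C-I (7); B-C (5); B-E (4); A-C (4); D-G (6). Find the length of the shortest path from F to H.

5

A few of the F→H routes:
F - G - H: 4 + 4 = 8
F - A - H: 3 + 2 = 5
F - G - A - H: 4 + 7 + 2 = 13
F - A - G - H: 3 + 7 + 4 = 14
F - I - C - A - H: 3 + 7 + 4 + 2 = 16
Shortest: 5.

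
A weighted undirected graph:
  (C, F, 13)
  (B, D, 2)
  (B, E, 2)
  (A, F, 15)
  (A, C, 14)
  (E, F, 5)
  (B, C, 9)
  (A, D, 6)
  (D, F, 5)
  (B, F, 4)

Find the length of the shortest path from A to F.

11

Checking several routes:
A - D - B - E - F: 6 + 2 + 2 + 5 = 15
A - D - F: 6 + 5 = 11
A - D - B - F: 6 + 2 + 4 = 12
Shortest: 11.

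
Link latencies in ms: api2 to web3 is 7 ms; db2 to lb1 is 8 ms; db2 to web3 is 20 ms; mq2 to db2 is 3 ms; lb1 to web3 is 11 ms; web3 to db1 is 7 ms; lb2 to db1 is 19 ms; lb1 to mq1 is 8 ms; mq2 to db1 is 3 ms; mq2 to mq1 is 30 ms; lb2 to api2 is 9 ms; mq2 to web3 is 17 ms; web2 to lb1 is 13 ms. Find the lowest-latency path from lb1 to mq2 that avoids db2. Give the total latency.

Comparing a few candidate routes:
lb1-web3-mq2: 11 + 17 = 28
lb1-web3-db1-mq2: 11 + 7 + 3 = 21
lb1-mq1-mq2: 8 + 30 = 38
Best route has total 21 ms.

21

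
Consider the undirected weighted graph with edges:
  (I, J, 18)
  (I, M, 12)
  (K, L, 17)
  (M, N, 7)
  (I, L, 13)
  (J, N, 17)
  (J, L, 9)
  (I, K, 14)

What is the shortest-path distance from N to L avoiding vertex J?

Candidate routes:
N - M - I - K - L: 7 + 12 + 14 + 17 = 50
N - M - I - L: 7 + 12 + 13 = 32
The minimum is 32.

32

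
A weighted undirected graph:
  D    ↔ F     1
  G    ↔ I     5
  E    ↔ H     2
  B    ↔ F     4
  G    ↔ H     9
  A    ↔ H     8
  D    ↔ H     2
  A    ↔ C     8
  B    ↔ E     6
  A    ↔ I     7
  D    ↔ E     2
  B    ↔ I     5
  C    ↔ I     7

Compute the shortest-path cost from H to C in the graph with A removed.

19

Routes from H to C avoiding A:
H → D → F → B → I → C: 2 + 1 + 4 + 5 + 7 = 19
H → D → E → B → I → C: 2 + 2 + 6 + 5 + 7 = 22
H → E → B → I → C: 2 + 6 + 5 + 7 = 20
H → E → D → F → B → I → C: 2 + 2 + 1 + 4 + 5 + 7 = 21
H → G → I → C: 9 + 5 + 7 = 21
Shortest: 19.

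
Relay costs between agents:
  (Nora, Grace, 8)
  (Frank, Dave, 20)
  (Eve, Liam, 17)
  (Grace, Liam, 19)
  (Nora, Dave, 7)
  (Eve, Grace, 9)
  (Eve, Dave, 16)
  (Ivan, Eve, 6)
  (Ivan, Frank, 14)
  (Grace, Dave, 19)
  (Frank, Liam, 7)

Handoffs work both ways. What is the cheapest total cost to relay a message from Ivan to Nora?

Comparing a few candidate routes:
Ivan-Frank-Dave-Nora: 14 + 20 + 7 = 41
Ivan-Eve-Grace-Dave-Nora: 6 + 9 + 19 + 7 = 41
Ivan-Eve-Dave-Nora: 6 + 16 + 7 = 29
Ivan-Eve-Grace-Nora: 6 + 9 + 8 = 23
Ivan-Frank-Liam-Grace-Nora: 14 + 7 + 19 + 8 = 48
Ivan-Eve-Dave-Grace-Nora: 6 + 16 + 19 + 8 = 49
Best route has total 23.

23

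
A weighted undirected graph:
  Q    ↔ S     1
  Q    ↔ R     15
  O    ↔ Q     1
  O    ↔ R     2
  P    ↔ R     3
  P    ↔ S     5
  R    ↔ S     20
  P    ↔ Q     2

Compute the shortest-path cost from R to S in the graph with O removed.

Routes from R to S avoiding O:
R -> P -> S: 3 + 5 = 8
R -> Q -> P -> S: 15 + 2 + 5 = 22
R -> S: 20
R -> Q -> S: 15 + 1 = 16
R -> P -> Q -> S: 3 + 2 + 1 = 6
Shortest: 6.

6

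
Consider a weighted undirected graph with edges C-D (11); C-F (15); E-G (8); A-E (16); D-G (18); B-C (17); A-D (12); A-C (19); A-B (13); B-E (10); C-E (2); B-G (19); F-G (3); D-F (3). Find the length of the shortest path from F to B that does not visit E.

Checking several routes:
F -> D -> A -> B: 3 + 12 + 13 = 28
F -> G -> B: 3 + 19 = 22
F -> D -> C -> B: 3 + 11 + 17 = 31
The minimum is 22.

22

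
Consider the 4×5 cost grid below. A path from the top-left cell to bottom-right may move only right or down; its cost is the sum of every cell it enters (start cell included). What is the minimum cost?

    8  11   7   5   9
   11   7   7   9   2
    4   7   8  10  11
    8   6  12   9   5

Take (0,0)→(0,1)→(0,2)→(0,3)→(0,4)→(1,4)→(2,4)→(3,4) for a total of 8 + 11 + 7 + 5 + 9 + 2 + 11 + 5 = 58.

58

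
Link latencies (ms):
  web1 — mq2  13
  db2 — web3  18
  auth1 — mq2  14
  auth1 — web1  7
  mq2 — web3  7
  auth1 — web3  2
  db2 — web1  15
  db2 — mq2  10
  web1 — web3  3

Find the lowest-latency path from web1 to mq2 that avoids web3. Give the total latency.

13

Candidate routes:
web1 - mq2: 13
web1 - auth1 - mq2: 7 + 14 = 21
web1 - db2 - mq2: 15 + 10 = 25
Shortest: 13 ms.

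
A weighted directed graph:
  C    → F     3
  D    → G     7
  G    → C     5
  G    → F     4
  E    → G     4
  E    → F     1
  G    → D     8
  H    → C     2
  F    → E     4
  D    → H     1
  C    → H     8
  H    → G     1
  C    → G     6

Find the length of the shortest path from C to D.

14

Routes from C to D:
C - F - E - G - D: 3 + 4 + 4 + 8 = 19
C - H - G - D: 8 + 1 + 8 = 17
C - G - D: 6 + 8 = 14
Best route has total 14.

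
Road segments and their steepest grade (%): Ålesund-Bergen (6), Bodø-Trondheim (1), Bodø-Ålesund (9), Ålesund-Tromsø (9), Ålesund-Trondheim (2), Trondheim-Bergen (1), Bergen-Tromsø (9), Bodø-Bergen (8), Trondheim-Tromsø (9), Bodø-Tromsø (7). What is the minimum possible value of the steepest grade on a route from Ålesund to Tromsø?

7

Some routes from Ålesund to Tromsø:
Ålesund - Trondheim - Bodø - Tromsø: max(2, 1, 7) = 7
Ålesund - Bergen - Bodø - Tromsø: max(6, 8, 7) = 8
Ålesund - Tromsø: max(9) = 9
Ålesund - Trondheim - Bergen - Bodø - Tromsø: max(2, 1, 8, 7) = 8
Ålesund - Bergen - Trondheim - Bodø - Tromsø: max(6, 1, 1, 7) = 7
Smallest bottleneck: 7%.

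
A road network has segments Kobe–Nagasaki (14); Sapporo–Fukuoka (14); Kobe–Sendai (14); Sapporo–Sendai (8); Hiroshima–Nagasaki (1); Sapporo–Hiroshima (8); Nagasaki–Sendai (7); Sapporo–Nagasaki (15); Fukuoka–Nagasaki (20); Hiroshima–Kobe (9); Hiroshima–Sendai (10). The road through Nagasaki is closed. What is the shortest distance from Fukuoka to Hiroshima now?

Candidate routes:
Fukuoka→Sapporo→Hiroshima: 14 + 8 = 22
Fukuoka→Sapporo→Sendai→Hiroshima: 14 + 8 + 10 = 32
Fukuoka→Sapporo→Sendai→Kobe→Hiroshima: 14 + 8 + 14 + 9 = 45
The minimum is 22 mi.

22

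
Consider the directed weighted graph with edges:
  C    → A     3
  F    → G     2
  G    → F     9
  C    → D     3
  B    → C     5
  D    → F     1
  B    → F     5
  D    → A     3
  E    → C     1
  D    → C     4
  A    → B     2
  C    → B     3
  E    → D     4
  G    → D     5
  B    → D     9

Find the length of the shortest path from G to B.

10

Candidate routes:
G-D-C-B: 5 + 4 + 3 = 12
G-D-C-A-B: 5 + 4 + 3 + 2 = 14
G-D-A-B: 5 + 3 + 2 = 10
Shortest: 10.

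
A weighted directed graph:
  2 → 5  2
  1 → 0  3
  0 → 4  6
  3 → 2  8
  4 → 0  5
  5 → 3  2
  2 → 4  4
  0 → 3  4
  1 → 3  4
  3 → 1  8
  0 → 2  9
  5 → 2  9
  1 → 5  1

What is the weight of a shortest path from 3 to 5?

9

Routes from 3 to 5:
3 → 1 → 0 → 2 → 5: 8 + 3 + 9 + 2 = 22
3 → 2 → 5: 8 + 2 = 10
3 → 1 → 5: 8 + 1 = 9
Shortest: 9.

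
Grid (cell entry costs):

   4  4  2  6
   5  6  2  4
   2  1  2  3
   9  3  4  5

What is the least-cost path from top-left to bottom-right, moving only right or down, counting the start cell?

22

Path [0,0] → [0,1] → [0,2] → [1,2] → [2,2] → [2,3] → [3,3]: 4 + 4 + 2 + 2 + 2 + 3 + 5 = 22.
For comparison, the top-then-right route costs 28.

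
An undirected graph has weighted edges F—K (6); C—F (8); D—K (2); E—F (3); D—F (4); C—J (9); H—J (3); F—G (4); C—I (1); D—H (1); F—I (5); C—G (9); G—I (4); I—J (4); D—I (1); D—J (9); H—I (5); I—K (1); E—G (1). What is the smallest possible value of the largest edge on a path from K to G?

Some routes from K to G:
K-D-I-G: max(2, 1, 4) = 4
K-D-F-G: max(2, 4, 4) = 4
K-D-H-J-I-G: max(2, 1, 3, 4, 4) = 4
K-D-F-E-G: max(2, 4, 3, 1) = 4
Best route has worst link 4.

4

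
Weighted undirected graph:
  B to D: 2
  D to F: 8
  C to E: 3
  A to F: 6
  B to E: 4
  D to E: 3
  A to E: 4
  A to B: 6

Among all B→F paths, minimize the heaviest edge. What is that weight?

6

Some routes from B to F:
B→E→A→F: max(4, 4, 6) = 6
B→A→F: max(6, 6) = 6
B→E→D→F: max(4, 3, 8) = 8
B→D→E→A→F: max(2, 3, 4, 6) = 6
Best route has worst link 6.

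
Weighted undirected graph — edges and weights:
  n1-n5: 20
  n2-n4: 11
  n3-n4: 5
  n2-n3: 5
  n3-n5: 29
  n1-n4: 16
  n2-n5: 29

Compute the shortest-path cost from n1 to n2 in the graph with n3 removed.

27

Paths from n1 to n2 avoiding n3:
n1→n4→n2: 16 + 11 = 27
n1→n5→n2: 20 + 29 = 49
Shortest: 27.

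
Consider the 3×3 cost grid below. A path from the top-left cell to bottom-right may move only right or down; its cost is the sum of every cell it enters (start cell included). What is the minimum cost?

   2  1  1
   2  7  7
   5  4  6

17

Take [0,0] [0,1] [0,2] [1,2] [2,2] for a total of 2 + 1 + 1 + 7 + 6 = 17.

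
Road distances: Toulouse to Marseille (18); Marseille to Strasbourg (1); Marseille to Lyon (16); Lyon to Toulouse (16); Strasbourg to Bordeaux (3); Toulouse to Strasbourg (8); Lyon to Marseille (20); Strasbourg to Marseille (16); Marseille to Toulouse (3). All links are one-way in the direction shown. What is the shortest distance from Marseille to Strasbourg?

Candidate routes:
Marseille -> Lyon -> Toulouse -> Strasbourg: 16 + 16 + 8 = 40
Marseille -> Toulouse -> Strasbourg: 3 + 8 = 11
Marseille -> Strasbourg: 1
Best route has total 1.

1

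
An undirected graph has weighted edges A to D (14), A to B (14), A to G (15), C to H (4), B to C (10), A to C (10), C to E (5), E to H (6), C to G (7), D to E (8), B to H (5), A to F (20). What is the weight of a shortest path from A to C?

10

A few of the A→C routes:
A -> C: 10
A -> B -> H -> C: 14 + 5 + 4 = 23
A -> G -> C: 15 + 7 = 22
Best route has total 10.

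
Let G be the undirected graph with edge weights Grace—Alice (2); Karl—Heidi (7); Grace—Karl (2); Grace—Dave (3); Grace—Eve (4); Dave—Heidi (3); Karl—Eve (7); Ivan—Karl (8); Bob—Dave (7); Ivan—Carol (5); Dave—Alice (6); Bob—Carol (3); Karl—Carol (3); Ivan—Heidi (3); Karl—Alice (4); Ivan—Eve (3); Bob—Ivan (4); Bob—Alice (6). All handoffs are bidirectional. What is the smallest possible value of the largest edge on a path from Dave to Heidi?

Some routes from Dave to Heidi:
Dave→Grace→Karl→Carol→Bob→Ivan→Heidi: max(3, 2, 3, 3, 4, 3) = 4
Dave→Grace→Eve→Ivan→Heidi: max(3, 4, 3, 3) = 4
Dave→Heidi: max(3) = 3
Dave→Grace→Alice→Karl→Carol→Bob→Ivan→Heidi: max(3, 2, 4, 3, 3, 4, 3) = 4
Best route has worst link 3.

3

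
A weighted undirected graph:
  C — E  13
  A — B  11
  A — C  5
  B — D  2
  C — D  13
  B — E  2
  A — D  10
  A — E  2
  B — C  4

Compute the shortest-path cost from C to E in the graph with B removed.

7

Routes from C to E avoiding B:
C - D - A - E: 13 + 10 + 2 = 25
C - A - E: 5 + 2 = 7
C - E: 13
The minimum is 7.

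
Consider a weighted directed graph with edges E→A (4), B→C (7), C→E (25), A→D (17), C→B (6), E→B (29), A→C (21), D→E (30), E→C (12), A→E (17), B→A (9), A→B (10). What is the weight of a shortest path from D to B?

44

Some routes from D to B:
D -> E -> B: 30 + 29 = 59
D -> E -> C -> B: 30 + 12 + 6 = 48
D -> E -> A -> B: 30 + 4 + 10 = 44
Best route has total 44.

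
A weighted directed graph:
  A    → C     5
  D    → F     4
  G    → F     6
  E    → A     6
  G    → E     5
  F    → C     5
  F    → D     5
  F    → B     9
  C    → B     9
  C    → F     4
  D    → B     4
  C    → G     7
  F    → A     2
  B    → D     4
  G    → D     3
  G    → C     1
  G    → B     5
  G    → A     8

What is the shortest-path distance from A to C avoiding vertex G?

Paths from A to C avoiding G:
A-C: 5
Shortest: 5.

5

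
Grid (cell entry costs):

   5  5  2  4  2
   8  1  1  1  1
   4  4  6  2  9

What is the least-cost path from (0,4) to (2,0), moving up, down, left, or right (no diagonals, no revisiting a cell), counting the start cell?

14

Take r0c4 r1c4 r1c3 r1c2 r1c1 r2c1 r2c0 for a total of 2 + 1 + 1 + 1 + 1 + 4 + 4 = 14.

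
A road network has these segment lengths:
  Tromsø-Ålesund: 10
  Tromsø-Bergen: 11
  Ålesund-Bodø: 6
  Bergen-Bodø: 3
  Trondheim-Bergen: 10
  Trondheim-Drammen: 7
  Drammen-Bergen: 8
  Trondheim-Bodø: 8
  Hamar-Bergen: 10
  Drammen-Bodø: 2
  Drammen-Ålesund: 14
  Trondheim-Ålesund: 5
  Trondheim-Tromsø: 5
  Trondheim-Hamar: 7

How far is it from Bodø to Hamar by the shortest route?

Checking several routes:
Bodø → Bergen → Hamar: 3 + 10 = 13
Bodø → Drammen → Trondheim → Hamar: 2 + 7 + 7 = 16
Bodø → Ålesund → Trondheim → Hamar: 6 + 5 + 7 = 18
Bodø → Trondheim → Hamar: 8 + 7 = 15
Bodø → Bergen → Trondheim → Hamar: 3 + 10 + 7 = 20
Shortest: 13.

13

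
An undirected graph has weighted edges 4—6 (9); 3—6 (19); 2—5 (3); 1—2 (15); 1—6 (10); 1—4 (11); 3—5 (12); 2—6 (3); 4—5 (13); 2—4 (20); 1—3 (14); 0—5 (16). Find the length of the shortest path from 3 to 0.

28

Comparing a few candidate routes:
3-1-4-5-0: 14 + 11 + 13 + 16 = 54
3-1-6-2-5-0: 14 + 10 + 3 + 3 + 16 = 46
3-5-0: 12 + 16 = 28
3-1-4-6-2-5-0: 14 + 11 + 9 + 3 + 3 + 16 = 56
3-1-2-5-0: 14 + 15 + 3 + 16 = 48
3-6-2-5-0: 19 + 3 + 3 + 16 = 41
Best route has total 28.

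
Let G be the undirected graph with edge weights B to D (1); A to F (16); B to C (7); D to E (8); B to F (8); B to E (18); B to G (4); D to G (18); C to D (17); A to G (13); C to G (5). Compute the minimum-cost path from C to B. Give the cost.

Checking several routes:
C-G-B: 5 + 4 = 9
C-D-B: 17 + 1 = 18
C-G-D-B: 5 + 18 + 1 = 24
C-B: 7
C-D-G-B: 17 + 18 + 4 = 39
Shortest: 7.

7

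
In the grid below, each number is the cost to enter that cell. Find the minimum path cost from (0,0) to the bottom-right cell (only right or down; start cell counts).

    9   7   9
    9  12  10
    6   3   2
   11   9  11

40

Cheapest: r0c0 r1c0 r2c0 r2c1 r2c2 r3c2
  9 + 9 + 6 + 3 + 2 + 11 = 40
For comparison, the top-then-right route costs 48.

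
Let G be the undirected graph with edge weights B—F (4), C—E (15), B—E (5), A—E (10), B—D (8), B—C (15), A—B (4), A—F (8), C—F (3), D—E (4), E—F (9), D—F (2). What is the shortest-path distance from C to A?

A few of the C→A routes:
C→F→D→B→A: 3 + 2 + 8 + 4 = 17
C→F→D→E→B→A: 3 + 2 + 4 + 5 + 4 = 18
C→F→A: 3 + 8 = 11
C→F→B→A: 3 + 4 + 4 = 11
The minimum is 11.

11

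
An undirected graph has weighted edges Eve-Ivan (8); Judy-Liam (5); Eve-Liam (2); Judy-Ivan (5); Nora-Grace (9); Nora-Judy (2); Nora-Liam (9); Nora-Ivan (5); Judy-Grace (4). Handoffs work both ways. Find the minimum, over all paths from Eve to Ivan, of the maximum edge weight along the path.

Some routes from Eve to Ivan:
Eve-Ivan: max(8) = 8
Eve-Liam-Judy-Ivan: max(2, 5, 5) = 5
Eve-Liam-Judy-Nora-Ivan: max(2, 5, 2, 5) = 5
The minimum achievable maximum is 5.

5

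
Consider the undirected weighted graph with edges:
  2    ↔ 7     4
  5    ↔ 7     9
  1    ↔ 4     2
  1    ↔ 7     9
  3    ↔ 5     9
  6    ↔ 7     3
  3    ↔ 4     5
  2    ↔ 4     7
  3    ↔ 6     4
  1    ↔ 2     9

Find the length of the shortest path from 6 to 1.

11

Checking several routes:
6→7→2→4→1: 3 + 4 + 7 + 2 = 16
6→3→4→1: 4 + 5 + 2 = 11
6→7→1: 3 + 9 = 12
Best route has total 11.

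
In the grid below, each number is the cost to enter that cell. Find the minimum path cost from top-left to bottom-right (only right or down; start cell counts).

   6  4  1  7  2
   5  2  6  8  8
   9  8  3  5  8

33

Take [0,0] -> [0,1] -> [0,2] -> [1,2] -> [2,2] -> [2,3] -> [2,4] for a total of 6 + 4 + 1 + 6 + 3 + 5 + 8 = 33.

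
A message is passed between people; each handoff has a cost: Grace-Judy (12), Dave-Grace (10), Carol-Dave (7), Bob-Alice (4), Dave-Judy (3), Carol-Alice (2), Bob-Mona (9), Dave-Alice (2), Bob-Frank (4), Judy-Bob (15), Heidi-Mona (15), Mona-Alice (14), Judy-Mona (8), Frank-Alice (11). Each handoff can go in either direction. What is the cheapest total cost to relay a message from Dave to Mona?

11

Comparing a few candidate routes:
Dave → Carol → Alice → Bob → Mona: 7 + 2 + 4 + 9 = 22
Dave → Alice → Bob → Mona: 2 + 4 + 9 = 15
Dave → Alice → Mona: 2 + 14 = 16
Dave → Carol → Alice → Mona: 7 + 2 + 14 = 23
Dave → Judy → Mona: 3 + 8 = 11
The minimum is 11.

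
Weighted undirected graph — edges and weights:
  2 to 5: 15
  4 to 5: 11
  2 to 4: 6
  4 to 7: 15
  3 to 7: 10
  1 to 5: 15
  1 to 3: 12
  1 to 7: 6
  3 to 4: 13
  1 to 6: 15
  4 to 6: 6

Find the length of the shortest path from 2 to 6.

Comparing a few candidate routes:
2→4→6: 6 + 6 = 12
2→5→4→6: 15 + 11 + 6 = 32
2→4→7→1→6: 6 + 15 + 6 + 15 = 42
2→5→1→6: 15 + 15 + 15 = 45
Best route has total 12.

12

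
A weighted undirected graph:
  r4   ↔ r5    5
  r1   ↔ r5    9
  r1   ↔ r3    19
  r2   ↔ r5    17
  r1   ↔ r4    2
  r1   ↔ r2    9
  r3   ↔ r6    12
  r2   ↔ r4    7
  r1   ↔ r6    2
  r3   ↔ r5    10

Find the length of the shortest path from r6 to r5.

Some routes from r6 to r5:
r6→r1→r4→r5: 2 + 2 + 5 = 9
r6→r3→r5: 12 + 10 = 22
r6→r1→r5: 2 + 9 = 11
The minimum is 9.

9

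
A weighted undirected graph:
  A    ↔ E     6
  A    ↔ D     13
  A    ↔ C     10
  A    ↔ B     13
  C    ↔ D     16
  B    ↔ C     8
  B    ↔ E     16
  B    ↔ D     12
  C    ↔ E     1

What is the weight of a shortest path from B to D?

12

Some routes from B to D:
B-A-D: 13 + 13 = 26
B-D: 12
B-C-E-A-D: 8 + 1 + 6 + 13 = 28
B-C-D: 8 + 16 = 24
B-C-A-D: 8 + 10 + 13 = 31
Shortest: 12.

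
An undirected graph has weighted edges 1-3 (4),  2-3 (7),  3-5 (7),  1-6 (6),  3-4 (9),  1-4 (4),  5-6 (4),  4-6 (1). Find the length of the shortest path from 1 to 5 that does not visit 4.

10

Paths from 1 to 5 avoiding 4:
1-6-5: 6 + 4 = 10
1-3-5: 4 + 7 = 11
Shortest: 10.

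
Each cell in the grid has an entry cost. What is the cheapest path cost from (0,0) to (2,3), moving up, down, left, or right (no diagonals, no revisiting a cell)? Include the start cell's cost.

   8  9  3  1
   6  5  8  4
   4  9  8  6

Take r0c0 r0c1 r0c2 r0c3 r1c3 r2c3 for a total of 8 + 9 + 3 + 1 + 4 + 6 = 31.

31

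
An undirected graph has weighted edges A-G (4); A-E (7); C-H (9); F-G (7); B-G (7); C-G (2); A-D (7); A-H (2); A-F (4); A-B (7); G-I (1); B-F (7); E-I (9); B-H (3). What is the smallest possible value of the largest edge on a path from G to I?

A few of the G→I routes:
G → A → E → I: max(4, 7, 9) = 9
G → C → H → B → A → E → I: max(2, 9, 3, 7, 7, 9) = 9
G → C → H → B → F → A → E → I: max(2, 9, 3, 7, 4, 7, 9) = 9
G → C → H → A → E → I: max(2, 9, 2, 7, 9) = 9
G → I: max(1) = 1
Best route has worst link 1.

1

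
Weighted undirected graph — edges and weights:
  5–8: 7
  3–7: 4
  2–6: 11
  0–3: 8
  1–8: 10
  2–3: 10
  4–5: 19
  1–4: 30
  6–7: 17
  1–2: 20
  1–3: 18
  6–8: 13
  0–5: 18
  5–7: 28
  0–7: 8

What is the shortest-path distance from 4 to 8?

A few of the 4→8 routes:
4-1-8: 30 + 10 = 40
4-5-8: 19 + 7 = 26
4-5-0-3-1-8: 19 + 18 + 8 + 18 + 10 = 73
The minimum is 26.

26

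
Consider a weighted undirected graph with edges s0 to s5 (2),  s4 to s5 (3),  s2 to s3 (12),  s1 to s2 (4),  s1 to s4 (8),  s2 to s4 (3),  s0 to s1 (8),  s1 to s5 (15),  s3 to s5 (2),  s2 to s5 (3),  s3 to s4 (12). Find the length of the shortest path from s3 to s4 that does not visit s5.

Paths from s3 to s4 avoiding s5:
s3-s4: 12
s3-s2-s1-s4: 12 + 4 + 8 = 24
s3-s2-s4: 12 + 3 = 15
Best route has total 12.

12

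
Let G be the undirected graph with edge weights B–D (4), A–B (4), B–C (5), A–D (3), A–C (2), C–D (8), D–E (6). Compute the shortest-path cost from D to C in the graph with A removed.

Candidate routes:
D-B-C: 4 + 5 = 9
D-C: 8
Best route has total 8.

8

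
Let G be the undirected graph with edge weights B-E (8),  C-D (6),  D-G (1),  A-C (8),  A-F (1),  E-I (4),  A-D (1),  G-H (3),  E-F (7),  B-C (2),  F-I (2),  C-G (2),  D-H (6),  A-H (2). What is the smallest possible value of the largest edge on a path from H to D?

2

A few of the H→D routes:
H - A - D: max(2, 1) = 2
H - D: max(6) = 6
H - G - D: max(3, 1) = 3
H - G - C - D: max(3, 2, 6) = 6
H - G - C - B - E - I - F - A - D: max(3, 2, 2, 8, 4, 2, 1, 1) = 8
The minimum achievable maximum is 2.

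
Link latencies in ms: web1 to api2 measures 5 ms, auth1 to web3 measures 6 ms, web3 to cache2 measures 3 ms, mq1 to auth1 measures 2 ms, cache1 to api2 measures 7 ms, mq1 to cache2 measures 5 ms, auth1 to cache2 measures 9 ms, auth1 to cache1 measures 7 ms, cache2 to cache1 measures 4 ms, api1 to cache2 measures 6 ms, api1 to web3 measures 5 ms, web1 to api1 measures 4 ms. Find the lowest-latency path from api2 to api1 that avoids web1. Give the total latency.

17

Comparing a few candidate routes:
api2 -> cache1 -> cache2 -> mq1 -> auth1 -> web3 -> api1: 7 + 4 + 5 + 2 + 6 + 5 = 29
api2 -> cache1 -> auth1 -> cache2 -> api1: 7 + 7 + 9 + 6 = 29
api2 -> cache1 -> auth1 -> web3 -> api1: 7 + 7 + 6 + 5 = 25
api2 -> cache1 -> cache2 -> api1: 7 + 4 + 6 = 17
api2 -> cache1 -> auth1 -> mq1 -> cache2 -> api1: 7 + 7 + 2 + 5 + 6 = 27
api2 -> cache1 -> cache2 -> web3 -> api1: 7 + 4 + 3 + 5 = 19
Best route has total 17 ms.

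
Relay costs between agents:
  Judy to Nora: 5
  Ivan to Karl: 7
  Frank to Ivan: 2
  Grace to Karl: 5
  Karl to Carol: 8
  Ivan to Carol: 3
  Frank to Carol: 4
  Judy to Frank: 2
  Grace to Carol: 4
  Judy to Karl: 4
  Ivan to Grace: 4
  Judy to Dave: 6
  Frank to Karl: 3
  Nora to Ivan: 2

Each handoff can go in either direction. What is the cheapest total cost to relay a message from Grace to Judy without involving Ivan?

A few of the Grace→Judy routes:
Grace→Karl→Frank→Judy: 5 + 3 + 2 = 10
Grace→Karl→Judy: 5 + 4 = 9
Grace→Carol→Frank→Judy: 4 + 4 + 2 = 10
Best route has total 9.

9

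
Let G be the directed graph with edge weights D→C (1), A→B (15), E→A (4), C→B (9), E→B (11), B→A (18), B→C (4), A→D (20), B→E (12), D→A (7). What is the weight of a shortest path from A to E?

Candidate routes:
A→B→E: 15 + 12 = 27
A→D→C→B→E: 20 + 1 + 9 + 12 = 42
Best route has total 27.

27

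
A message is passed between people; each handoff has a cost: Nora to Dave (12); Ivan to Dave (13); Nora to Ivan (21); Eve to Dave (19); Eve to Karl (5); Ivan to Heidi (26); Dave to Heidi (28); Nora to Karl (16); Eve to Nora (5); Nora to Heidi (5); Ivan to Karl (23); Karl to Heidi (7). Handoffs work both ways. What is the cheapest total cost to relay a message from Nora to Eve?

A few of the Nora→Eve routes:
Nora -> Heidi -> Karl -> Eve: 5 + 7 + 5 = 17
Nora -> Karl -> Eve: 16 + 5 = 21
Nora -> Ivan -> Karl -> Eve: 21 + 23 + 5 = 49
Nora -> Dave -> Eve: 12 + 19 = 31
Nora -> Eve: 5
Best route has total 5.

5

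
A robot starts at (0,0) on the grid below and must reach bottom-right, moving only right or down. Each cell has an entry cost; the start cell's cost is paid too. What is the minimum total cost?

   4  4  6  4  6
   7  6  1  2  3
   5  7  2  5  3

23

Path r0c0 r0c1 r0c2 r1c2 r1c3 r1c4 r2c4: 4 + 4 + 6 + 1 + 2 + 3 + 3 = 23.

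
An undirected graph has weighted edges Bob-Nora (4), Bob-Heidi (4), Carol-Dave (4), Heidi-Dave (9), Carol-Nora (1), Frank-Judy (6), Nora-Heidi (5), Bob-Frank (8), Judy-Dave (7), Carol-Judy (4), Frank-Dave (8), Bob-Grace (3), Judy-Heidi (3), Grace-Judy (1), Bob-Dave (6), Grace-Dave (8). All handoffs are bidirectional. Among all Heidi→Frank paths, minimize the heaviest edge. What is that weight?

Some routes from Heidi to Frank:
Heidi → Bob → Grace → Judy → Frank: max(4, 3, 1, 6) = 6
Heidi → Bob → Dave → Carol → Judy → Frank: max(4, 6, 4, 4, 6) = 6
Heidi → Bob → Nora → Carol → Judy → Frank: max(4, 4, 1, 4, 6) = 6
Heidi → Nora → Bob → Grace → Judy → Frank: max(5, 4, 3, 1, 6) = 6
Smallest bottleneck: 6.

6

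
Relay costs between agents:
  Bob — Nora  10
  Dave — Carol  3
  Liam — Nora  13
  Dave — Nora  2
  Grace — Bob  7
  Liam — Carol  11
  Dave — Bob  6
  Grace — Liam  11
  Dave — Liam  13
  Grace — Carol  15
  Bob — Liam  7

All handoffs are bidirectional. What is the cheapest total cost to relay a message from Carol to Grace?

15

Comparing a few candidate routes:
Carol-Dave-Nora-Bob-Grace: 3 + 2 + 10 + 7 = 22
Carol-Dave-Bob-Grace: 3 + 6 + 7 = 16
Carol-Liam-Grace: 11 + 11 = 22
Carol-Grace: 15
Best route has total 15.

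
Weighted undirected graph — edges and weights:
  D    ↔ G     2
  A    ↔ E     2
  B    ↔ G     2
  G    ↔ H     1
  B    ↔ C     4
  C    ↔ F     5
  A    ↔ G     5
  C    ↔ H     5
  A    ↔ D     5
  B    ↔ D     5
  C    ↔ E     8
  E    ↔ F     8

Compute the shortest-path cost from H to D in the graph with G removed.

14

Paths from H to D avoiding G:
H - C - B - D: 5 + 4 + 5 = 14
H - C - E - A - D: 5 + 8 + 2 + 5 = 20
H - C - F - E - A - D: 5 + 5 + 8 + 2 + 5 = 25
Best route has total 14.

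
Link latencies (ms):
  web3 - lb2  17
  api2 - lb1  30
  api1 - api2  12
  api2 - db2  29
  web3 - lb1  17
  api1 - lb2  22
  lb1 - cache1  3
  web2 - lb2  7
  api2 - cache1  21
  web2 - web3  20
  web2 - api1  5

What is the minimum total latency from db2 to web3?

Paths from db2 to web3:
db2→api2→cache1→lb1→web3: 29 + 21 + 3 + 17 = 70
db2→api2→api1→web2→lb2→web3: 29 + 12 + 5 + 7 + 17 = 70
db2→api2→lb1→web3: 29 + 30 + 17 = 76
db2→api2→api1→lb2→web2→web3: 29 + 12 + 22 + 7 + 20 = 90
db2→api2→api1→web2→web3: 29 + 12 + 5 + 20 = 66
db2→api2→api1→lb2→web3: 29 + 12 + 22 + 17 = 80
The minimum is 66 ms.

66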